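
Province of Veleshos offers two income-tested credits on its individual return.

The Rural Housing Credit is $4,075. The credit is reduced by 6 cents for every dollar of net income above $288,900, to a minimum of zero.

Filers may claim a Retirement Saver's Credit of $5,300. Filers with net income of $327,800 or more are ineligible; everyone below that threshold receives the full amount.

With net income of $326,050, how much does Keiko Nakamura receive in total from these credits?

$7,146

Rural Housing Credit: 6% of the $37,150 excess over $288,900 is $2,229; credit = $4,075 − $2,229 = $1,846.
Retirement Saver's Credit: $326,050 is below the $327,800 cutoff, so the full $5,300 applies.
Total: $1,846 + $5,300 = $7,146.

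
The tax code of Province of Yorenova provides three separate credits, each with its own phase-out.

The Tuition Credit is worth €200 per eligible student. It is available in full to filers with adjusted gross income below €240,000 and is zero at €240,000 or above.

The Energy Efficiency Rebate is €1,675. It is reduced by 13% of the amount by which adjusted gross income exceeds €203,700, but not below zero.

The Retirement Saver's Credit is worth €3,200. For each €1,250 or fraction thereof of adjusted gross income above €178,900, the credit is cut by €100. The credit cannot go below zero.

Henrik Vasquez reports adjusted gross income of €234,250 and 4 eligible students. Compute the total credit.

€800

Tuition Credit: base = 4 × €200 = €800. €234,250 is below the €240,000 cutoff, so the full €800 applies.
Energy Efficiency Rebate: 13% of the €30,550 excess over €203,700 is €3,971.50 ≥ base, so the credit is €0.
Retirement Saver's Credit: income exceeds €178,900 by €55,350 → 45 increments × €100 = €4,500 ≥ base, so the credit is €0.
Total: €800 + €0 + €0 = €800.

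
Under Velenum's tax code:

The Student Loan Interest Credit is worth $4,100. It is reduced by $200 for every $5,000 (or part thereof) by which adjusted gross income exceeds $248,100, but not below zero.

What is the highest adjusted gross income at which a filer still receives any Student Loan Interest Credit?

After 20 increments the reduction is 20 × $200 = $4,000, leaving $100; one more increment wipes it out. Increment 20 ends at excess 20 × $5,000 = $100,000, so the highest qualifying income is $248,100 + $100,000 = $348,100.

$348,100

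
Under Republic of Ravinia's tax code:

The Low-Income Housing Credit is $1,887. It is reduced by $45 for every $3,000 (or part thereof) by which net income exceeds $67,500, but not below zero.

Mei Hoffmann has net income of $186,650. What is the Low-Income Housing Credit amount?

$87

Low-Income Housing Credit: income exceeds $67,500 by $119,150, which is 40 full-or-partial $3,000 increments; reduction = 40 × $45 = $1,800, leaving $87.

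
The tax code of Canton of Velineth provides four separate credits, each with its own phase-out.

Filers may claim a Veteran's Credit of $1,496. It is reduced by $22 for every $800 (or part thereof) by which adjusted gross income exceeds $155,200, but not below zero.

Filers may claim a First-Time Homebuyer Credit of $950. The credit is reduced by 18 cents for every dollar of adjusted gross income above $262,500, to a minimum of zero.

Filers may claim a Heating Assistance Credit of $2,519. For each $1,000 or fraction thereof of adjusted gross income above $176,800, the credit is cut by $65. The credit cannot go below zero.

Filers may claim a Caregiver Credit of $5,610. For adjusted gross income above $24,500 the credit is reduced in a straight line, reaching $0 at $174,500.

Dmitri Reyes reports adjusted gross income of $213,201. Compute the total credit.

$1,064

Veteran's Credit: income exceeds $155,200 by $58,001 → 73 increments × $22 = $1,606 ≥ base, so the credit is $0.
First-Time Homebuyer Credit: $213,201 is at or below the $262,500 threshold, so the full $950 applies.
Heating Assistance Credit: income exceeds $176,800 by $36,401, which is 37 full-or-partial $1,000 increments; reduction = 37 × $65 = $2,405, leaving $114.
Caregiver Credit: $213,201 is at or above $174,500, so the credit is $0.
Total: $0 + $950 + $114 + $0 = $1,064.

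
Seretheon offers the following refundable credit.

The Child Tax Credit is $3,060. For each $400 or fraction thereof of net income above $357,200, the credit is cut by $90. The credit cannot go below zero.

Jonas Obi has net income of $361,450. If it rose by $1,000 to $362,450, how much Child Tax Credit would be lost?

At $361,450 — income exceeds $357,200 by $4,250, which is 11 full-or-partial $400 increments; reduction = 11 × $90 = $990, leaving $2,070.
At $362,450 — income exceeds $357,200 by $5,250, which is 14 full-or-partial $400 increments; reduction = 14 × $90 = $1,260, leaving $1,800.
Lost: $2,070 − $1,800 = $270.

$270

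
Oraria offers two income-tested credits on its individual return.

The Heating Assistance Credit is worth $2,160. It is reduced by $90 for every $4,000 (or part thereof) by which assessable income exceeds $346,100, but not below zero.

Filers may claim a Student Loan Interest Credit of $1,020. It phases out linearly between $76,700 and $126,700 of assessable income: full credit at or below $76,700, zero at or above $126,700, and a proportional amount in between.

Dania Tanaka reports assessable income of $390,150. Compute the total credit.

$1,080

Heating Assistance Credit: income exceeds $346,100 by $44,050, which is 12 full-or-partial $4,000 increments; reduction = 12 × $90 = $1,080, leaving $1,080.
Student Loan Interest Credit: $390,150 is at or above $126,700, so the credit is $0.
Total: $1,080 + $0 = $1,080.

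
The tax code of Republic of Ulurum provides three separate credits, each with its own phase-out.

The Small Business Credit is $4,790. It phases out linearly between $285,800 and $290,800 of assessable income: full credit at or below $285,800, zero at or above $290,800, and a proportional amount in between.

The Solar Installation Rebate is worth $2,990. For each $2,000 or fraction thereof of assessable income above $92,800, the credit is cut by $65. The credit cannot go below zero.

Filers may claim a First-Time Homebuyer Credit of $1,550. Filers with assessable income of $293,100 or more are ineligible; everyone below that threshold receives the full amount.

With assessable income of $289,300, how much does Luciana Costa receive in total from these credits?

Small Business Credit: $289,300 is $3,500 into a $5,000 phase-out range, leaving 1,500/5,000 of the credit: $4,790 × 1,500/5,000 = $1,437.
Solar Installation Rebate: income exceeds $92,800 by $196,500 → 99 increments × $65 = $6,435 ≥ base, so the credit is $0.
First-Time Homebuyer Credit: $289,300 is below the $293,100 cutoff, so the full $1,550 applies.
Total: $1,437 + $0 + $1,550 = $2,987.

$2,987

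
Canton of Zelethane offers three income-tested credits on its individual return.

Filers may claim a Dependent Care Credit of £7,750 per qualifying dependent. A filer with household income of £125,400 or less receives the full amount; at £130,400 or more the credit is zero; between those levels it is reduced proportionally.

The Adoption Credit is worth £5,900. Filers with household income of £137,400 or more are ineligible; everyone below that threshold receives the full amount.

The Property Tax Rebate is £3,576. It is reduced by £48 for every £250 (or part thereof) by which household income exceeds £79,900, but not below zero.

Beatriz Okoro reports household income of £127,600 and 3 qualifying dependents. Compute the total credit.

£18,920

Dependent Care Credit: base = 3 × £7,750 = £23,250. £127,600 is £2,200 into a £5,000 phase-out range, leaving 2,800/5,000 of the credit: £23,250 × 2,800/5,000 = £13,020.
Adoption Credit: £127,600 is below the £137,400 cutoff, so the full £5,900 applies.
Property Tax Rebate: income exceeds £79,900 by £47,700 → 191 increments × £48 = £9,168 ≥ base, so the credit is £0.
Total: £13,020 + £5,900 + £0 = £18,920.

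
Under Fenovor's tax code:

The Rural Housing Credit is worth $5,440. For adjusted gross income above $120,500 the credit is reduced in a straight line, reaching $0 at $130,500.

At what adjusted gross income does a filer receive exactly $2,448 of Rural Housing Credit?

$126,000

$2,448 is 2,448/5,440 of the full $5,440, so 2,992/5,440 of the $10,000 range has been used: income = $120,500 + $10,000 × 2,992/5,440 = $126,000.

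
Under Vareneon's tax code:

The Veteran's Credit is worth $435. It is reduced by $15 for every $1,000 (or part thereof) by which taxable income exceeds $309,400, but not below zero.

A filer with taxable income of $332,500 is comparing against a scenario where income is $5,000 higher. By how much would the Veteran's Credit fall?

At $332,500 — income exceeds $309,400 by $23,100, which is 24 full-or-partial $1,000 increments; reduction = 24 × $15 = $360, leaving $75.
At $337,500 — income exceeds $309,400 by $28,100 → 29 increments × $15 = $435 ≥ base, so the credit is $0.
Lost: $75 − $0 = $75.

$75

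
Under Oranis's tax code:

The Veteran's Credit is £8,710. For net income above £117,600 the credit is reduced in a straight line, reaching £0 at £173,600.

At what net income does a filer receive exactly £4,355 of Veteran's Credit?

£145,600

£4,355 is 4,355/8,710 of the full £8,710, so 4,355/8,710 of the £56,000 range has been used: income = £117,600 + £56,000 × 4,355/8,710 = £145,600.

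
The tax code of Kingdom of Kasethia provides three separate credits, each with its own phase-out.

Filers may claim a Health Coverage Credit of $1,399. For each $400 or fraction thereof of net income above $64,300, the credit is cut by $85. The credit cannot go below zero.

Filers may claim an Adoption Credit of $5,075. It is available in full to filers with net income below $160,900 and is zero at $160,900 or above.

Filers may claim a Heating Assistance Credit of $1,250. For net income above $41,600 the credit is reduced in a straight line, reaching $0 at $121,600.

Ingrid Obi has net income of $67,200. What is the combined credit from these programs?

$6,644

Health Coverage Credit: income exceeds $64,300 by $2,900, which is 8 full-or-partial $400 increments; reduction = 8 × $85 = $680, leaving $719.
Adoption Credit: $67,200 is below the $160,900 cutoff, so the full $5,075 applies.
Heating Assistance Credit: $67,200 is $25,600 into a $80,000 phase-out range, leaving 54,400/80,000 of the credit: $1,250 × 54,400/80,000 = $850.
Total: $719 + $5,075 + $850 = $6,644.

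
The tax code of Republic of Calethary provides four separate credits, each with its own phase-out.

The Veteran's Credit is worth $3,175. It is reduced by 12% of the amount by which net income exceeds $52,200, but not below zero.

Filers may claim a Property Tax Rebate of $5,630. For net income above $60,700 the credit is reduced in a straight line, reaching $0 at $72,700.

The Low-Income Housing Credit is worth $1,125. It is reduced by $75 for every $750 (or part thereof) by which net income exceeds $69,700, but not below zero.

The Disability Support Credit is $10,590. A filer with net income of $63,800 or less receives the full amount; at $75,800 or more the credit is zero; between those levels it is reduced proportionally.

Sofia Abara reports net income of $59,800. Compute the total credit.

$19,608

Veteran's Credit: 12% of the $7,600 excess over $52,200 is $912; credit = $3,175 − $912 = $2,263.
Property Tax Rebate: $59,800 is at or below the $60,700 threshold, so the full $5,630 applies.
Low-Income Housing Credit: $59,800 is at or below the $69,700 threshold, so the full $1,125 applies.
Disability Support Credit: $59,800 is at or below the $63,800 threshold, so the full $10,590 applies.
Total: $2,263 + $5,630 + $1,125 + $10,590 = $19,608.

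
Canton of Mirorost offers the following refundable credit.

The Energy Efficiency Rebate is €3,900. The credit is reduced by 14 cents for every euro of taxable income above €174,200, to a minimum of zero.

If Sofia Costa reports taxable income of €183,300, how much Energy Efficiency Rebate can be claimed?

Energy Efficiency Rebate: 14% of the €9,100 excess over €174,200 is €1,274; credit = €3,900 − €1,274 = €2,626.

€2,626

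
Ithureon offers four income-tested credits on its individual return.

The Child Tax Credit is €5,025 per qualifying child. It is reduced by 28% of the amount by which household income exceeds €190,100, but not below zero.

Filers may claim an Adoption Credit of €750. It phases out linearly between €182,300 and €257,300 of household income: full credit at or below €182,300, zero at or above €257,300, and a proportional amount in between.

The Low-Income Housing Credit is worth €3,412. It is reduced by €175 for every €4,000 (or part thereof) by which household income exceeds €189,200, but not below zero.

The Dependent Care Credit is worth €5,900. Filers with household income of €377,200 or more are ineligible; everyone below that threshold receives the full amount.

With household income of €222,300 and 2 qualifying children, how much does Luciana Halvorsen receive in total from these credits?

€9,121

Child Tax Credit: base = 2 × €5,025 = €10,050. 28% of the €32,200 excess over €190,100 is €9,016; credit = €10,050 − €9,016 = €1,034.
Adoption Credit: €222,300 is €40,000 into a €75,000 phase-out range, leaving 35,000/75,000 of the credit: €750 × 35,000/75,000 = €350.
Low-Income Housing Credit: income exceeds €189,200 by €33,100, which is 9 full-or-partial €4,000 increments; reduction = 9 × €175 = €1,575, leaving €1,837.
Dependent Care Credit: €222,300 is below the €377,200 cutoff, so the full €5,900 applies.
Total: €1,034 + €350 + €1,837 + €5,900 = €9,121.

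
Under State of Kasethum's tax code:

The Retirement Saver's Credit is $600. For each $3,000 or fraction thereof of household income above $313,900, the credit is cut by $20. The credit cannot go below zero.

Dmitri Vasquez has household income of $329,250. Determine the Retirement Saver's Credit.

Retirement Saver's Credit: income exceeds $313,900 by $15,350, which is 6 full-or-partial $3,000 increments; reduction = 6 × $20 = $120, leaving $480.

$480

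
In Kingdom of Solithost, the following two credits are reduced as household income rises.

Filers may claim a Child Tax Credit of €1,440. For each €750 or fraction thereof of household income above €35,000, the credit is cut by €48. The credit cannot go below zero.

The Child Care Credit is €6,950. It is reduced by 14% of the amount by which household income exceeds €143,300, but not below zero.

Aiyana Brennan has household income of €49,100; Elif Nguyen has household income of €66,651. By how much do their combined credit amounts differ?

Aiyana (€49,100): Child Tax Credit: income exceeds €35,000 by €14,100, which is 19 full-or-partial €750 increments; reduction = 19 × €48 = €912, leaving €528. Child Care Credit: €49,100 is at or below the €143,300 threshold, so the full €6,950 applies. total €528 + €6,950 = €7,478
Elif (€66,651): Child Tax Credit: income exceeds €35,000 by €31,651 → 43 increments × €48 = €2,064 ≥ base, so the credit is €0. Child Care Credit: €66,651 is at or below the €143,300 threshold, so the full €6,950 applies. total €0 + €6,950 = €6,950
Difference: |€7,478 − €6,950| = €528.

€528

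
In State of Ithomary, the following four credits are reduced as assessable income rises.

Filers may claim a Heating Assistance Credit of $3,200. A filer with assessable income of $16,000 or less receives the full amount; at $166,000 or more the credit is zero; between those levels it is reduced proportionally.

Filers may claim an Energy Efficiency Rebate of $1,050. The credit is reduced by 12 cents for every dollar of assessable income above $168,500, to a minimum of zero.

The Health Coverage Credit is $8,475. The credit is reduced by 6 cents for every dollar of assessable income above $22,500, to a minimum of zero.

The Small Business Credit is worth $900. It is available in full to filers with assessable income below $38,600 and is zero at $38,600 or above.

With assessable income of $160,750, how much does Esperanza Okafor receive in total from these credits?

Heating Assistance Credit: $160,750 is $144,750 into a $150,000 phase-out range, leaving 5,250/150,000 of the credit: $3,200 × 5,250/150,000 = $112.
Energy Efficiency Rebate: $160,750 is at or below the $168,500 threshold, so the full $1,050 applies.
Health Coverage Credit: 6% of the $138,250 excess over $22,500 is $8,295; credit = $8,475 − $8,295 = $180.
Small Business Credit: $160,750 meets or exceeds the $38,600 cutoff, so the credit is $0.
Total: $112 + $1,050 + $180 + $0 = $1,342.

$1,342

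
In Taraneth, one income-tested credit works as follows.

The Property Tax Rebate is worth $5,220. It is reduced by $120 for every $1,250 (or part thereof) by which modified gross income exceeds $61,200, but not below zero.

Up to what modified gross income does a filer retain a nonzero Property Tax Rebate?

After 43 increments the reduction is 43 × $120 = $5,160, leaving $60; one more increment wipes it out. Increment 43 ends at excess 43 × $1,250 = $53,750, so the highest qualifying income is $61,200 + $53,750 = $114,950.

$114,950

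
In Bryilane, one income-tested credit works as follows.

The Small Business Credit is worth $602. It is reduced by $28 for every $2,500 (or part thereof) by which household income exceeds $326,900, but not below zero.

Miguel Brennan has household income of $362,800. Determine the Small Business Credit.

Small Business Credit: income exceeds $326,900 by $35,900, which is 15 full-or-partial $2,500 increments; reduction = 15 × $28 = $420, leaving $182.

$182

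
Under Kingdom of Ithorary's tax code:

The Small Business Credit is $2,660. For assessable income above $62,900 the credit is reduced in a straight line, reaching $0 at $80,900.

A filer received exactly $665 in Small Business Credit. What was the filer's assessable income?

$665 is 665/2,660 of the full $2,660, so 1,995/2,660 of the $18,000 range has been used: income = $62,900 + $18,000 × 1,995/2,660 = $76,400.

$76,400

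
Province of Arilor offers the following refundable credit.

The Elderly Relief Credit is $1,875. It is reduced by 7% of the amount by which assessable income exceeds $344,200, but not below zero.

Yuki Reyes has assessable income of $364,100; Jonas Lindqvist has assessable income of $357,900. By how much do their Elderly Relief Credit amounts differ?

$434

Yuki ($364,100): Elderly Relief Credit: 7% of the $19,900 excess over $344,200 is $1,393; credit = $1,875 − $1,393 = $482.
Jonas ($357,900): Elderly Relief Credit: 7% of the $13,700 excess over $344,200 is $959; credit = $1,875 − $959 = $916.
Difference: |$482 − $916| = $434.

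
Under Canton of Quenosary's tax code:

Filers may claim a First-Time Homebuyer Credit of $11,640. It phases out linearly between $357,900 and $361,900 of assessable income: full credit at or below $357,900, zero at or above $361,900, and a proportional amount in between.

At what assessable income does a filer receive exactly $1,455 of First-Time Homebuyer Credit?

$361,400

$1,455 is 1,455/11,640 of the full $11,640, so 10,185/11,640 of the $4,000 range has been used: income = $357,900 + $4,000 × 10,185/11,640 = $361,400.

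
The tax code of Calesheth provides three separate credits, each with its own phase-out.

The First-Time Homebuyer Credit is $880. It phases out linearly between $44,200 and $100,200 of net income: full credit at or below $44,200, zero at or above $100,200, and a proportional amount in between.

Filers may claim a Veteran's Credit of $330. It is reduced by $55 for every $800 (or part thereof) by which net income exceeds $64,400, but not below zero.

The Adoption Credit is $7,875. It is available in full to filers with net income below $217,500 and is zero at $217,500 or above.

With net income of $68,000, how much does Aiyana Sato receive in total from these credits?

First-Time Homebuyer Credit: $68,000 is $23,800 into a $56,000 phase-out range, leaving 32,200/56,000 of the credit: $880 × 32,200/56,000 = $506.
Veteran's Credit: income exceeds $64,400 by $3,600, which is 5 full-or-partial $800 increments; reduction = 5 × $55 = $275, leaving $55.
Adoption Credit: $68,000 is below the $217,500 cutoff, so the full $7,875 applies.
Total: $506 + $55 + $7,875 = $8,436.

$8,436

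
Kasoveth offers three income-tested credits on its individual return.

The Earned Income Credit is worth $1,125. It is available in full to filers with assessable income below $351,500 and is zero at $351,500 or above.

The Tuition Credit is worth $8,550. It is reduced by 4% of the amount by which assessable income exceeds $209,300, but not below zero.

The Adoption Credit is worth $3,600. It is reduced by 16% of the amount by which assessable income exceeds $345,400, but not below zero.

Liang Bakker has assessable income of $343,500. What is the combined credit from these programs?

Earned Income Credit: $343,500 is below the $351,500 cutoff, so the full $1,125 applies.
Tuition Credit: 4% of the $134,200 excess over $209,300 is $5,368; credit = $8,550 − $5,368 = $3,182.
Adoption Credit: $343,500 is at or below the $345,400 threshold, so the full $3,600 applies.
Total: $1,125 + $3,182 + $3,600 = $7,907.

$7,907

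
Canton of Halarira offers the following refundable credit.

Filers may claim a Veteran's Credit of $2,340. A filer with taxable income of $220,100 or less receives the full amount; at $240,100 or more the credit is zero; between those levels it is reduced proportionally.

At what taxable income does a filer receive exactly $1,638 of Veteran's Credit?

$1,638 is 1,638/2,340 of the full $2,340, so 702/2,340 of the $20,000 range has been used: income = $220,100 + $20,000 × 702/2,340 = $226,100.

$226,100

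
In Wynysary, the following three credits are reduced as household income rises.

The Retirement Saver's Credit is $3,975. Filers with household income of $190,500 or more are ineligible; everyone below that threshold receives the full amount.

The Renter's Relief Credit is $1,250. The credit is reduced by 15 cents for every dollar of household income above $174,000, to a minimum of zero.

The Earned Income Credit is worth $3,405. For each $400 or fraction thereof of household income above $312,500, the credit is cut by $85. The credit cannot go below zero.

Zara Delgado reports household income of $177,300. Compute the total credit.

Retirement Saver's Credit: $177,300 is below the $190,500 cutoff, so the full $3,975 applies.
Renter's Relief Credit: 15% of the $3,300 excess over $174,000 is $495; credit = $1,250 − $495 = $755.
Earned Income Credit: $177,300 is at or below the $312,500 threshold, so the full $3,405 applies.
Total: $3,975 + $755 + $3,405 = $8,135.

$8,135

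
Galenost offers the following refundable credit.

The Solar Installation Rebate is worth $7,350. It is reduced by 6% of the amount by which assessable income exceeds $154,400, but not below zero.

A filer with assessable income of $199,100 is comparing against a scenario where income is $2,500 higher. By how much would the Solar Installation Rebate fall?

At $199,100 — 6% of the $44,700 excess over $154,400 is $2,682; credit = $7,350 − $2,682 = $4,668.
At $201,600 — 6% of the $47,200 excess over $154,400 is $2,832; credit = $7,350 − $2,832 = $4,518.
Lost: $4,668 − $4,518 = $150.

$150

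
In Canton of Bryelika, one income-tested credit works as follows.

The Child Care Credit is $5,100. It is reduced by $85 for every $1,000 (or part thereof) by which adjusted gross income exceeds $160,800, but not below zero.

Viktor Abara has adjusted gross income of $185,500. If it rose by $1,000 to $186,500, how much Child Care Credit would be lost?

$85

At $185,500 — income exceeds $160,800 by $24,700, which is 25 full-or-partial $1,000 increments; reduction = 25 × $85 = $2,125, leaving $2,975.
At $186,500 — income exceeds $160,800 by $25,700, which is 26 full-or-partial $1,000 increments; reduction = 26 × $85 = $2,210, leaving $2,890.
Lost: $2,975 − $2,890 = $85.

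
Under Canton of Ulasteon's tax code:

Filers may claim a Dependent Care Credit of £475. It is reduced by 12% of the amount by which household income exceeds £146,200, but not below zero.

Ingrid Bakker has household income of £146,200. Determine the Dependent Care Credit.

£475

Dependent Care Credit: £146,200 is at or below the £146,200 threshold, so the full £475 applies.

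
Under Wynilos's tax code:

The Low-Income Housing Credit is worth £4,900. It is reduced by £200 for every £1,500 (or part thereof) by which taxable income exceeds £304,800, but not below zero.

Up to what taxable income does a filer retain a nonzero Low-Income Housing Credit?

£340,800

After 24 increments the reduction is 24 × £200 = £4,800, leaving £100; one more increment wipes it out. Increment 24 ends at excess 24 × £1,500 = £36,000, so the highest qualifying income is £304,800 + £36,000 = £340,800.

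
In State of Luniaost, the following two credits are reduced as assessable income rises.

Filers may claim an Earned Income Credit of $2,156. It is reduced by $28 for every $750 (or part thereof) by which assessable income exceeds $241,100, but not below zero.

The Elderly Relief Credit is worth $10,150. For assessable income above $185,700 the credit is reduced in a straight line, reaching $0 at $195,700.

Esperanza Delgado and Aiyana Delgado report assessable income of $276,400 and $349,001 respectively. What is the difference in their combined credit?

Esperanza ($276,400): Earned Income Credit: income exceeds $241,100 by $35,300, which is 48 full-or-partial $750 increments; reduction = 48 × $28 = $1,344, leaving $812. Elderly Relief Credit: $276,400 is at or above $195,700, so the credit is $0. total $812 + $0 = $812
Aiyana ($349,001): Earned Income Credit: income exceeds $241,100 by $107,901 → 144 increments × $28 = $4,032 ≥ base, so the credit is $0. Elderly Relief Credit: $349,001 is at or above $195,700, so the credit is $0. total $0 + $0 = $0
Difference: |$812 − $0| = $812.

$812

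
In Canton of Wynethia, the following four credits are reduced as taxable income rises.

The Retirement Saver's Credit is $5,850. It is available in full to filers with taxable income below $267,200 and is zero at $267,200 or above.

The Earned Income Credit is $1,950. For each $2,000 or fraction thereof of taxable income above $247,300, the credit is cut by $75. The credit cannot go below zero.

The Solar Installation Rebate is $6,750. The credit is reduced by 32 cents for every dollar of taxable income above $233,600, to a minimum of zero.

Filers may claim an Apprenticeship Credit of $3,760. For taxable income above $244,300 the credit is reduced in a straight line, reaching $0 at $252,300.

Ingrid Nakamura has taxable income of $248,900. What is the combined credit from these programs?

Retirement Saver's Credit: $248,900 is below the $267,200 cutoff, so the full $5,850 applies.
Earned Income Credit: income exceeds $247,300 by $1,600, which is 1 full-or-partial $2,000 increment; reduction = 1 × $75 = $75, leaving $1,875.
Solar Installation Rebate: 32% of the $15,300 excess over $233,600 is $4,896; credit = $6,750 − $4,896 = $1,854.
Apprenticeship Credit: $248,900 is $4,600 into a $8,000 phase-out range, leaving 3,400/8,000 of the credit: $3,760 × 3,400/8,000 = $1,598.
Total: $5,850 + $1,875 + $1,854 + $1,598 = $11,177.

$11,177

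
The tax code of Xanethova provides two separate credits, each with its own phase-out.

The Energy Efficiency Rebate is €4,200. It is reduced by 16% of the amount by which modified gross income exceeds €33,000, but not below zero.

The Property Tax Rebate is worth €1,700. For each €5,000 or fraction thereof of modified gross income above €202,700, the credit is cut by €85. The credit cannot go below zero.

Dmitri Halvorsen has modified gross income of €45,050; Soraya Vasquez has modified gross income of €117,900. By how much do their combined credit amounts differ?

€2,272

Dmitri (€45,050): Energy Efficiency Rebate: 16% of the €12,050 excess over €33,000 is €1,928; credit = €4,200 − €1,928 = €2,272. Property Tax Rebate: €45,050 is at or below the €202,700 threshold, so the full €1,700 applies. total €2,272 + €1,700 = €3,972
Soraya (€117,900): Energy Efficiency Rebate: 16% of the €84,900 excess over €33,000 is €13,584 ≥ base, so the credit is €0. Property Tax Rebate: €117,900 is at or below the €202,700 threshold, so the full €1,700 applies. total €0 + €1,700 = €1,700
Difference: |€3,972 − €1,700| = €2,272.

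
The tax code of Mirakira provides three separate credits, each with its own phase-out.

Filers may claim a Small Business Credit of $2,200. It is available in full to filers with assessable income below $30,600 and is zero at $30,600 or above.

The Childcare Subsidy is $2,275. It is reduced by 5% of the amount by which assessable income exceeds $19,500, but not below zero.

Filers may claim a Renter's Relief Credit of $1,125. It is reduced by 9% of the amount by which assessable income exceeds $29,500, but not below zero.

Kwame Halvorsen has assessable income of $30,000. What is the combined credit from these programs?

Small Business Credit: $30,000 is below the $30,600 cutoff, so the full $2,200 applies.
Childcare Subsidy: 5% of the $10,500 excess over $19,500 is $525; credit = $2,275 − $525 = $1,750.
Renter's Relief Credit: 9% of the $500 excess over $29,500 is $45; credit = $1,125 − $45 = $1,080.
Total: $2,200 + $1,750 + $1,080 = $5,030.

$5,030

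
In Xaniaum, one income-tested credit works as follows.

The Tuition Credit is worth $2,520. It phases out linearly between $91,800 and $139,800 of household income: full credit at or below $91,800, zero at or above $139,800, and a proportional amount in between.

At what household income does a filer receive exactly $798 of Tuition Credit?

$798 is 798/2,520 of the full $2,520, so 1,722/2,520 of the $48,000 range has been used: income = $91,800 + $48,000 × 1,722/2,520 = $124,600.

$124,600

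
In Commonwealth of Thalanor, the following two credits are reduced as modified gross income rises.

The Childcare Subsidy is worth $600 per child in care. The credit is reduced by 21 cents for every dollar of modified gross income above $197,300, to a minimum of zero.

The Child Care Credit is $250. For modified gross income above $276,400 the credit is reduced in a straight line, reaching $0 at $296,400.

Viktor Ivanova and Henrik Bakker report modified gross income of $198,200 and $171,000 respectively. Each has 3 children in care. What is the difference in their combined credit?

Viktor ($198,200): Childcare Subsidy: base = 3 × $600 = $1,800. 21% of the $900 excess over $197,300 is $189; credit = $1,800 − $189 = $1,611. Child Care Credit: $198,200 is at or below the $276,400 threshold, so the full $250 applies. total $1,611 + $250 = $1,861
Henrik ($171,000): Childcare Subsidy: base = 3 × $600 = $1,800. $171,000 is at or below the $197,300 threshold, so the full $1,800 applies. Child Care Credit: $171,000 is at or below the $276,400 threshold, so the full $250 applies. total $1,800 + $250 = $2,050
Difference: |$1,861 − $2,050| = $189.

$189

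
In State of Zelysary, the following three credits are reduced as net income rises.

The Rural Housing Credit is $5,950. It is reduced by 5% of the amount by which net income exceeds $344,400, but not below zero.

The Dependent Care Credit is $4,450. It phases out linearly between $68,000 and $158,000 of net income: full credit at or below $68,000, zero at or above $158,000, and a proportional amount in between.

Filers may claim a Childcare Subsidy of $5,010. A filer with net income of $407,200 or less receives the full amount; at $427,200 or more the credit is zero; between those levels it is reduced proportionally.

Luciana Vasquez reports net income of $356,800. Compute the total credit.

Rural Housing Credit: 5% of the $12,400 excess over $344,400 is $620; credit = $5,950 − $620 = $5,330.
Dependent Care Credit: $356,800 is at or above $158,000, so the credit is $0.
Childcare Subsidy: $356,800 is at or below the $407,200 threshold, so the full $5,010 applies.
Total: $5,330 + $0 + $5,010 = $10,340.

$10,340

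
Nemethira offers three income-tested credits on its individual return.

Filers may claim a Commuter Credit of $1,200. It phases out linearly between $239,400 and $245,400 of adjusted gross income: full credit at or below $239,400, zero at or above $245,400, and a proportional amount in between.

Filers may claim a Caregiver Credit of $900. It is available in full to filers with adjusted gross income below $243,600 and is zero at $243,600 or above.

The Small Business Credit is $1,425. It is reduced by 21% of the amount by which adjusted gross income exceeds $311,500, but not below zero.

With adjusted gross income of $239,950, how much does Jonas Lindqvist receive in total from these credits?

Commuter Credit: $239,950 is $550 into a $6,000 phase-out range, leaving 5,450/6,000 of the credit: $1,200 × 5,450/6,000 = $1,090.
Caregiver Credit: $239,950 is below the $243,600 cutoff, so the full $900 applies.
Small Business Credit: $239,950 is at or below the $311,500 threshold, so the full $1,425 applies.
Total: $1,090 + $900 + $1,425 = $3,415.

$3,415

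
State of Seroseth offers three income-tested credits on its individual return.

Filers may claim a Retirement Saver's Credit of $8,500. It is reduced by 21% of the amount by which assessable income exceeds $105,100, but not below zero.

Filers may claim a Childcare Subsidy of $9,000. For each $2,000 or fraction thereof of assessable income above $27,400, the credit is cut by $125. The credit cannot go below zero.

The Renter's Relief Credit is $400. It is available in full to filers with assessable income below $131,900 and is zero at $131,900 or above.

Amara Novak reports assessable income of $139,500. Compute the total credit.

Retirement Saver's Credit: 21% of the $34,400 excess over $105,100 is $7,224; credit = $8,500 − $7,224 = $1,276.
Childcare Subsidy: income exceeds $27,400 by $112,100, which is 57 full-or-partial $2,000 increments; reduction = 57 × $125 = $7,125, leaving $1,875.
Renter's Relief Credit: $139,500 meets or exceeds the $131,900 cutoff, so the credit is $0.
Total: $1,276 + $1,875 + $0 = $3,151.

$3,151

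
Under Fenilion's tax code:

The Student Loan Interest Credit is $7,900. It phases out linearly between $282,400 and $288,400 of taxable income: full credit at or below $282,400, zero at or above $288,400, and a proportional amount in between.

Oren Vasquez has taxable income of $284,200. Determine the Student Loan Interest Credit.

Student Loan Interest Credit: $284,200 is $1,800 into a $6,000 phase-out range, leaving 4,200/6,000 of the credit: $7,900 × 4,200/6,000 = $5,530.

$5,530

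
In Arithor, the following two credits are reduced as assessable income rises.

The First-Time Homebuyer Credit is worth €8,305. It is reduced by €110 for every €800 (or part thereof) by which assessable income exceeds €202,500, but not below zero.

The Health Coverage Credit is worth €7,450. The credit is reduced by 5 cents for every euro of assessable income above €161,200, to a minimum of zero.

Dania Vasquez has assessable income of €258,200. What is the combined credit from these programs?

First-Time Homebuyer Credit: income exceeds €202,500 by €55,700, which is 70 full-or-partial €800 increments; reduction = 70 × €110 = €7,700, leaving €605.
Health Coverage Credit: 5% of the €97,000 excess over €161,200 is €4,850; credit = €7,450 − €4,850 = €2,600.
Total: €605 + €2,600 = €3,205.

€3,205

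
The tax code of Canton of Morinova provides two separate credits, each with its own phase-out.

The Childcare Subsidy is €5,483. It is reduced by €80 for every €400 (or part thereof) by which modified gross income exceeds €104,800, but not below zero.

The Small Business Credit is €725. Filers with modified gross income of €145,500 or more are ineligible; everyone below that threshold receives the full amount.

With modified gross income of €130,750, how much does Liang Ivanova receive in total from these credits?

€1,008

Childcare Subsidy: income exceeds €104,800 by €25,950, which is 65 full-or-partial €400 increments; reduction = 65 × €80 = €5,200, leaving €283.
Small Business Credit: €130,750 is below the €145,500 cutoff, so the full €725 applies.
Total: €283 + €725 = €1,008.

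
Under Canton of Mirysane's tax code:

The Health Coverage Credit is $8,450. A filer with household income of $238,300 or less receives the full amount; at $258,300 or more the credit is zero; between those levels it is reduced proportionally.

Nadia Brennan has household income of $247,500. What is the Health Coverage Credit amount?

$4,563

Health Coverage Credit: $247,500 is $9,200 into a $20,000 phase-out range, leaving 10,800/20,000 of the credit: $8,450 × 10,800/20,000 = $4,563.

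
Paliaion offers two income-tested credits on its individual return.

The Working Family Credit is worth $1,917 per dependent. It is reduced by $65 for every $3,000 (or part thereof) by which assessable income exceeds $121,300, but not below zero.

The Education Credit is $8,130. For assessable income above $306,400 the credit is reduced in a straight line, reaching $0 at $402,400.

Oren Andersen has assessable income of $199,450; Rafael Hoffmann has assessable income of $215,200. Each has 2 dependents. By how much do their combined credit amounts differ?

Oren ($199,450): Working Family Credit: base = 2 × $1,917 = $3,834. income exceeds $121,300 by $78,150, which is 27 full-or-partial $3,000 increments; reduction = 27 × $65 = $1,755, leaving $2,079. Education Credit: $199,450 is at or below the $306,400 threshold, so the full $8,130 applies. total $2,079 + $8,130 = $10,209
Rafael ($215,200): Working Family Credit: base = 2 × $1,917 = $3,834. income exceeds $121,300 by $93,900, which is 32 full-or-partial $3,000 increments; reduction = 32 × $65 = $2,080, leaving $1,754. Education Credit: $215,200 is at or below the $306,400 threshold, so the full $8,130 applies. total $1,754 + $8,130 = $9,884
Difference: |$10,209 − $9,884| = $325.

$325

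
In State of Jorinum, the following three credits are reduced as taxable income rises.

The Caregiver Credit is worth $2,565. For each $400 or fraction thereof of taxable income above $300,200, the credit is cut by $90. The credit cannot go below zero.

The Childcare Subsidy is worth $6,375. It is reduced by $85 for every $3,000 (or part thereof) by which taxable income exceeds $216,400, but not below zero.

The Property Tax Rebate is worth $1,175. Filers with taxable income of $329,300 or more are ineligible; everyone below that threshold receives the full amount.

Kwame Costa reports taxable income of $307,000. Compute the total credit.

Caregiver Credit: income exceeds $300,200 by $6,800, which is 17 full-or-partial $400 increments; reduction = 17 × $90 = $1,530, leaving $1,035.
Childcare Subsidy: income exceeds $216,400 by $90,600, which is 31 full-or-partial $3,000 increments; reduction = 31 × $85 = $2,635, leaving $3,740.
Property Tax Rebate: $307,000 is below the $329,300 cutoff, so the full $1,175 applies.
Total: $1,035 + $3,740 + $1,175 = $5,950.

$5,950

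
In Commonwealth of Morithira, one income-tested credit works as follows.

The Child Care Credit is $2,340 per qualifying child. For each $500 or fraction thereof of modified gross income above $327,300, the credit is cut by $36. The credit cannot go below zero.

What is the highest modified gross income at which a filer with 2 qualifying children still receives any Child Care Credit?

Full credit = 2 × $2,340 = $4,680.
After 129 increments the reduction is 129 × $36 = $4,644, leaving $36; one more increment wipes it out. Increment 129 ends at excess 129 × $500 = $64,500, so the highest qualifying income is $327,300 + $64,500 = $391,800.

$391,800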